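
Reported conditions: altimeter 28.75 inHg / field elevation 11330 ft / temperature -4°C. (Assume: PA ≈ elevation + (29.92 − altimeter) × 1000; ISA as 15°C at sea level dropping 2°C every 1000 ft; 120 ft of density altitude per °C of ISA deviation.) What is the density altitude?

Pressure altitude = 11330 + (29.92 − 28.75) × 1000 = 11330 + (+1170) = 12500 ft.
ISA temperature at 12500 ft = 15 − 2 × (12500/1000) = -10°C.
ISA deviation = -4 − (-10) = +6°C.
Density altitude = 12500 + 120 × (6) = 13220 ft.

13220 ft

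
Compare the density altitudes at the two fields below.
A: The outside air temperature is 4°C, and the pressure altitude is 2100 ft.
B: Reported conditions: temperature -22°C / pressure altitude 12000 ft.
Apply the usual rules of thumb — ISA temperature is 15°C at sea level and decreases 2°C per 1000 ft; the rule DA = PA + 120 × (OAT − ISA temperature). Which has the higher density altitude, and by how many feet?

A: ISA temp = 10.8°C, deviation -6.8°C, DA = 2100 + 120 × (-6.8) = 1284 ft.
B: ISA temp = -9°C, deviation -13°C, DA = 12000 + 120 × (-13) = 10440 ft.
B is higher by 10440 − 1284 = 9156 ft.

B by 9156 ft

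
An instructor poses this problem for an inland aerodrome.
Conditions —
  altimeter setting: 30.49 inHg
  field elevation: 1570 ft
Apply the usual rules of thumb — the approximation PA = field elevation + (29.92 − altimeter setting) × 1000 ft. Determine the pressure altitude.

1000 ft

Pressure correction = (29.92 − 30.49) × 1000 = -570 ft.
Pressure altitude = 1570 + (-570) = 1000 ft.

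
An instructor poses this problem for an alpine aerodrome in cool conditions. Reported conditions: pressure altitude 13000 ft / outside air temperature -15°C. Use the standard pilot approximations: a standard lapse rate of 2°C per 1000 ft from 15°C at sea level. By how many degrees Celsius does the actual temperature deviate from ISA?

ISA temperature at 13000 ft = 15 − 2 × (13000/1000) = -11°C.
Deviation = OAT − ISA = -15 − (-11) = -4°C.

ISA-4°C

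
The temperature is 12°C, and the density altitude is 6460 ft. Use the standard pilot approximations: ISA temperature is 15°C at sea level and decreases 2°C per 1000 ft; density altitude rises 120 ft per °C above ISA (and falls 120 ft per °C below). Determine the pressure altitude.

5500 ft

DA = PA + 120 × (OAT − (15 − 2·PA/1000)) = PA + 120·OAT − 1800 + 0.24·PA = 1.24·PA + 120·OAT − 1800.
So 1.24·PA = 6460 − 120 × 12 + 1800 = 6820.
PA = 6820 / 1.24 = 5500 ft.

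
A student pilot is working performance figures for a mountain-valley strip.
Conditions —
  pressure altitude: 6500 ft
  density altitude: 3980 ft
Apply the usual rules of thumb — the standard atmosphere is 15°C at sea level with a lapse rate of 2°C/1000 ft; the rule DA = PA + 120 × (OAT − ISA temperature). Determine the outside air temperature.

-19°C

Density altitude − pressure altitude = 3980 − 6500 = -2520 ft.
At 120 ft/°C that is an ISA deviation of -2520/120 = -21°C.
ISA temperature at 6500 ft = 15 − 2 × (6500/1000) = 2°C.
OAT = ISA + deviation = 2 + (-21) = -19°C.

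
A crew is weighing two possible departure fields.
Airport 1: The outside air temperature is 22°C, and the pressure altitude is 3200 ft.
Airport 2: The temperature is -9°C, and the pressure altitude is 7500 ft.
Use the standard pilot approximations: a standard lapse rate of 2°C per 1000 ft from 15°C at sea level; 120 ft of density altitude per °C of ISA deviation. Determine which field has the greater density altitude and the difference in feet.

Airport 1: ISA temp = 8.6°C, deviation +13.4°C, DA = 3200 + 120 × 13.4 = 4808 ft.
Airport 2: ISA temp = 0°C, deviation -9°C, DA = 7500 + 120 × (-9) = 6420 ft.
Airport 2 is higher by 6420 − 4808 = 1612 ft.

Airport 2 by 1612 ft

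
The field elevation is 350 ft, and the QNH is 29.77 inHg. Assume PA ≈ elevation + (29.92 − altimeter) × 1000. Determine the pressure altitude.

Pressure correction = (29.92 − 29.77) × 1000 = +150 ft.
Pressure altitude = 350 + (+150) = 500 ft.

500 ft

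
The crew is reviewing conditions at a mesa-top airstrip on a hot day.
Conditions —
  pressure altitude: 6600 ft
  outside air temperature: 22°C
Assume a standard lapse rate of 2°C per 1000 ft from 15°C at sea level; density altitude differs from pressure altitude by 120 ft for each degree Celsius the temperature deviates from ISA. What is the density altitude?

9024 ft

ISA temperature at 6600 ft = 15 − 2 × (6600/1000) = 1.8°C.
ISA deviation = 22 − 1.8 = +20.2°C.
Density altitude = 6600 + 120 × (20.2) = 6600 + (+2424) = 9024 ft.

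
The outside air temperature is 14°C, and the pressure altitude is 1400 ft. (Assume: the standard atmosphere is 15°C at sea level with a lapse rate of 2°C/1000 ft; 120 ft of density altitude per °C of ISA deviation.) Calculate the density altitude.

1616 ft

ISA temperature at 1400 ft = 15 − 2 × (1400/1000) = 12.2°C.
ISA deviation = 14 − 12.2 = +1.8°C.
Density altitude = 1400 + 120 × (1.8) = 1400 + (+216) = 1616 ft.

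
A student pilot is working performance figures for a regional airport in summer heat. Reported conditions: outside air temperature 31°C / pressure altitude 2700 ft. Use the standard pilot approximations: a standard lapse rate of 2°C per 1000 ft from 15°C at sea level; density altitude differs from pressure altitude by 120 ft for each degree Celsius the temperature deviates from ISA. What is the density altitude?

5268 ft

ISA temperature at 2700 ft = 15 − 2 × (2700/1000) = 9.6°C.
ISA deviation = 31 − 9.6 = +21.4°C.
Density altitude = 2700 + 120 × (21.4) = 2700 + (+2568) = 5268 ft.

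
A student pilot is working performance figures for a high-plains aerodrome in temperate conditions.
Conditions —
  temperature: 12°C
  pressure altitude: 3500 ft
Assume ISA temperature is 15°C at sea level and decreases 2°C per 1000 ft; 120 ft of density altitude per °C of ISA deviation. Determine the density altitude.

3980 ft

ISA temperature at 3500 ft = 15 − 2 × (3500/1000) = 8°C.
ISA deviation = 12 − 8 = +4°C.
Density altitude = 3500 + 120 × (4) = 3500 + (+480) = 3980 ft.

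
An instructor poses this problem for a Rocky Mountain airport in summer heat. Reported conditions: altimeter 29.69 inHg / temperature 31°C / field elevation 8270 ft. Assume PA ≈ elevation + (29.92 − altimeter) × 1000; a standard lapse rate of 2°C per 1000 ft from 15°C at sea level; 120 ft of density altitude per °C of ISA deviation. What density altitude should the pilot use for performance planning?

Pressure altitude = 8270 + (29.92 − 29.69) × 1000 = 8270 + (+230) = 8500 ft.
ISA temperature at 8500 ft = 15 − 2 × (8500/1000) = -2°C.
ISA deviation = 31 − (-2) = +33°C.
Density altitude = 8500 + 120 × (33) = 12460 ft.

12460 ft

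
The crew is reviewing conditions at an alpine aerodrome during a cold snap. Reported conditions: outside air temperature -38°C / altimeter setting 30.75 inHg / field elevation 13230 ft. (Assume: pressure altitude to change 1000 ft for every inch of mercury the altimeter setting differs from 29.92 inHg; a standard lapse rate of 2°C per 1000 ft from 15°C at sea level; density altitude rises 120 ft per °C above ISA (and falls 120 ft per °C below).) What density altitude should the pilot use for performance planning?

Pressure altitude = 13230 + (29.92 − 30.75) × 1000 = 13230 + (-830) = 12400 ft.
ISA temperature at 12400 ft = 15 − 2 × (12400/1000) = -9.8°C.
ISA deviation = -38 − (-9.8) = -28.2°C.
Density altitude = 12400 + 120 × (-28.2) = 9016 ft.

9016 ft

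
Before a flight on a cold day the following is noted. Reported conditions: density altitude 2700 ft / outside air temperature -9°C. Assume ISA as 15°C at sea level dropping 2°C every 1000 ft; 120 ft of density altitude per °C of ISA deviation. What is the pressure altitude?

DA = PA + 120 × (OAT − (15 − 2·PA/1000)) = PA + 120·OAT − 1800 + 0.24·PA = 1.24·PA + 120·OAT − 1800.
So 1.24·PA = 2700 − 120 × (-9) + 1800 = 5580.
PA = 5580 / 1.24 = 4500 ft.

4500 ft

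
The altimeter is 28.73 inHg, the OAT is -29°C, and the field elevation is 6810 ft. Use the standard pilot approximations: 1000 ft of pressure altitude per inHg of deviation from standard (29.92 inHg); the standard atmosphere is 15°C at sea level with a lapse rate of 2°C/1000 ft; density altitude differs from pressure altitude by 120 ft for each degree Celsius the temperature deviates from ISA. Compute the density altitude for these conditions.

4640 ft

Pressure altitude = 6810 + (29.92 − 28.73) × 1000 = 6810 + (+1190) = 8000 ft.
ISA temperature at 8000 ft = 15 − 2 × (8000/1000) = -1°C.
ISA deviation = -29 − (-1) = -28°C.
Density altitude = 8000 + 120 × (-28) = 4640 ft.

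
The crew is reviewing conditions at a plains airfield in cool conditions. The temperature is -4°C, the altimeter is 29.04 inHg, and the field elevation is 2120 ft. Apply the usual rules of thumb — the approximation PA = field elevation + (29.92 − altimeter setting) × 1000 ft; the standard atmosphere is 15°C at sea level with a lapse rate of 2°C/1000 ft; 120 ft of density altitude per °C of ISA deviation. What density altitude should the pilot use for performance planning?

1440 ft

Pressure altitude = 2120 + (29.92 − 29.04) × 1000 = 2120 + (+880) = 3000 ft.
ISA temperature at 3000 ft = 15 − 2 × (3000/1000) = 9°C.
ISA deviation = -4 − 9 = -13°C.
Density altitude = 3000 + 120 × (-13) = 1440 ft.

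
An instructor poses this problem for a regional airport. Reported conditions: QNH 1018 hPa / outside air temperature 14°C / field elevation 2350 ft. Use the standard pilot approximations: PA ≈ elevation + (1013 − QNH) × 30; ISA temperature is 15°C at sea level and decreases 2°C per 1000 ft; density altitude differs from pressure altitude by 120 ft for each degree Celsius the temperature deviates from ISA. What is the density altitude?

Pressure altitude = 2350 + (1013 − 1018) × 30 = 2350 + (-150) = 2200 ft.
ISA temperature at 2200 ft = 15 − 2 × (2200/1000) = 10.6°C.
ISA deviation = 14 − 10.6 = +3.4°C.
Density altitude = 2200 + 120 × (3.4) = 2608 ft.

2608 ft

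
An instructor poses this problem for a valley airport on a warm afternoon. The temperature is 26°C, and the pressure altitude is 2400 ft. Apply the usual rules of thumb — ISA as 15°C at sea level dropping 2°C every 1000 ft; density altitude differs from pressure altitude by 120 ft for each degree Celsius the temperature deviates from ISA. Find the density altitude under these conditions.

4296 ft

ISA temperature at 2400 ft = 15 − 2 × (2400/1000) = 10.2°C.
ISA deviation = 26 − 10.2 = +15.8°C.
Density altitude = 2400 + 120 × (15.8) = 2400 + (+1896) = 4296 ft.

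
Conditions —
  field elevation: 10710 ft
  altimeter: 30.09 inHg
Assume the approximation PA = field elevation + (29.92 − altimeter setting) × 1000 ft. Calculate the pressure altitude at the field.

Pressure correction = (29.92 − 30.09) × 1000 = -170 ft.
Pressure altitude = 10710 + (-170) = 10540 ft.

10540 ft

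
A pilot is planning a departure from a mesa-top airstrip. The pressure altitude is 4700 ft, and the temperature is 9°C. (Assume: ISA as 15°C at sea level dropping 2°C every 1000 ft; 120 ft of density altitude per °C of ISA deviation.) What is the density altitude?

ISA temperature at 4700 ft = 15 − 2 × (4700/1000) = 5.6°C.
ISA deviation = 9 − 5.6 = +3.4°C.
Density altitude = 4700 + 120 × (3.4) = 4700 + (+408) = 5108 ft.

5108 ft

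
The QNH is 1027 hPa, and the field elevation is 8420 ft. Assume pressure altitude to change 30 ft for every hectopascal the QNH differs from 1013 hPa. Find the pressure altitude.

8000 ft

Pressure correction = (1013 − 1027) × 30 = -420 ft.
Pressure altitude = 8420 + (-420) = 8000 ft.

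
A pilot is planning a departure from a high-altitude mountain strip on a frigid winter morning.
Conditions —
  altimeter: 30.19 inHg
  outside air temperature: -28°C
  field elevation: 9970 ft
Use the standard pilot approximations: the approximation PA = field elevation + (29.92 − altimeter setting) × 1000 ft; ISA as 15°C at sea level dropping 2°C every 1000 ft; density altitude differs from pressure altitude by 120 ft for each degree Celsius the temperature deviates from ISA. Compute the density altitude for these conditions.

6868 ft

Pressure altitude = 9970 + (29.92 − 30.19) × 1000 = 9970 + (-270) = 9700 ft.
ISA temperature at 9700 ft = 15 − 2 × (9700/1000) = -4.4°C.
ISA deviation = -28 − (-4.4) = -23.6°C.
Density altitude = 9700 + 120 × (-23.6) = 6868 ft.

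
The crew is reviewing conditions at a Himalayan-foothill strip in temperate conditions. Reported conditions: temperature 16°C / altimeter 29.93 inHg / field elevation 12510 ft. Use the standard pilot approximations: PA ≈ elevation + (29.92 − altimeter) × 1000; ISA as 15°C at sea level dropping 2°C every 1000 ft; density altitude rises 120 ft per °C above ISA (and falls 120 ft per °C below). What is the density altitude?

Pressure altitude = 12510 + (29.92 − 29.93) × 1000 = 12510 + (-10) = 12500 ft.
ISA temperature at 12500 ft = 15 − 2 × (12500/1000) = -10°C.
ISA deviation = 16 − (-10) = +26°C.
Density altitude = 12500 + 120 × (26) = 15620 ft.

15620 ft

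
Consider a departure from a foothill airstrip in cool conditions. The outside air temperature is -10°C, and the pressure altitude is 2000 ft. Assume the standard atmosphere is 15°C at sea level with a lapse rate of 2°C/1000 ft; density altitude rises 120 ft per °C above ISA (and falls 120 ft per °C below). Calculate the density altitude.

ISA temperature at 2000 ft = 15 − 2 × (2000/1000) = 11°C.
ISA deviation = -10 − 11 = -21°C.
Density altitude = 2000 + 120 × (-21) = 2000 + (-2520) = -520 ft.

-520 ft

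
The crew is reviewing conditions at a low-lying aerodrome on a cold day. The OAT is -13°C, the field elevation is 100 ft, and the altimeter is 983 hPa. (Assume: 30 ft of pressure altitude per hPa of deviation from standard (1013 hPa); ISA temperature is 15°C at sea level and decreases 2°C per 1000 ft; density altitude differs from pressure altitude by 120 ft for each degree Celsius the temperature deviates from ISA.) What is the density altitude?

-2120 ft

Pressure altitude = 100 + (1013 − 983) × 30 = 100 + (+900) = 1000 ft.
ISA temperature at 1000 ft = 15 − 2 × (1000/1000) = 13°C.
ISA deviation = -13 − 13 = -26°C.
Density altitude = 1000 + 120 × (-26) = -2120 ft.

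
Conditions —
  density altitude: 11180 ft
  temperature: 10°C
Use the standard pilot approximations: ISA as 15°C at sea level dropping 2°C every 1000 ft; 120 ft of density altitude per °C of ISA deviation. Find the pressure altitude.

9500 ft

DA = PA + 120 × (OAT − (15 − 2·PA/1000)) = PA + 120·OAT − 1800 + 0.24·PA = 1.24·PA + 120·OAT − 1800.
So 1.24·PA = 11180 − 120 × 10 + 1800 = 11780.
PA = 11780 / 1.24 = 9500 ft.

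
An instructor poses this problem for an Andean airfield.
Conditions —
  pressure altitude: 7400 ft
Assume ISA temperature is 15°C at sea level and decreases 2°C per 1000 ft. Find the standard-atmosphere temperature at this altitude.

ISA temperature = 15 − 2 × (7400/1000) = 15 − 14.8 = 0.2°C.

0.2°C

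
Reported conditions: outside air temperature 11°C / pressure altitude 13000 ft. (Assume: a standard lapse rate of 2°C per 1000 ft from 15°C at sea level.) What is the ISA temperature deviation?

ISA temperature at 13000 ft = 15 − 2 × (13000/1000) = -11°C.
Deviation = OAT − ISA = 11 − (-11) = +22°C.

ISA+22°C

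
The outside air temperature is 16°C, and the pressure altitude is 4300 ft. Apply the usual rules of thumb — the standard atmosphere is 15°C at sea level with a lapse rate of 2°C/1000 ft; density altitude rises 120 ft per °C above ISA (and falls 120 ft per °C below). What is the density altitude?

5452 ft

ISA temperature at 4300 ft = 15 − 2 × (4300/1000) = 6.4°C.
ISA deviation = 16 − 6.4 = +9.6°C.
Density altitude = 4300 + 120 × (9.6) = 4300 + (+1152) = 5452 ft.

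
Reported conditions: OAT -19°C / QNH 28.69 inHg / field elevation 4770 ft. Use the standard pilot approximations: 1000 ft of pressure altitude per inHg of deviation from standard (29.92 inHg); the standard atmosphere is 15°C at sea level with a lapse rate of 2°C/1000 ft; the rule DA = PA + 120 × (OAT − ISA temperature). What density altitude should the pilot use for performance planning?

3360 ft

Pressure altitude = 4770 + (29.92 − 28.69) × 1000 = 4770 + (+1230) = 6000 ft.
ISA temperature at 6000 ft = 15 − 2 × (6000/1000) = 3°C.
ISA deviation = -19 − 3 = -22°C.
Density altitude = 6000 + 120 × (-22) = 3360 ft.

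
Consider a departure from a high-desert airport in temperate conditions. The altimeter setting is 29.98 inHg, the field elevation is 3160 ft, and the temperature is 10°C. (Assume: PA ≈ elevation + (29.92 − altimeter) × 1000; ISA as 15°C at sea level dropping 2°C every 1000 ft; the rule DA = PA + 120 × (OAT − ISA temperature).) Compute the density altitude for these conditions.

3244 ft

Pressure altitude = 3160 + (29.92 − 29.98) × 1000 = 3160 + (-60) = 3100 ft.
ISA temperature at 3100 ft = 15 − 2 × (3100/1000) = 8.8°C.
ISA deviation = 10 − 8.8 = +1.2°C.
Density altitude = 3100 + 120 × (1.2) = 3244 ft.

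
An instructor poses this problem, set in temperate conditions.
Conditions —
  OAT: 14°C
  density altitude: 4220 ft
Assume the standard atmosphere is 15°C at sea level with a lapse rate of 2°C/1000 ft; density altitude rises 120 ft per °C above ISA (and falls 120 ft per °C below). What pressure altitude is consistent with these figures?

3500 ft

DA = PA + 120 × (OAT − (15 − 2·PA/1000)) = PA + 120·OAT − 1800 + 0.24·PA = 1.24·PA + 120·OAT − 1800.
So 1.24·PA = 4220 − 120 × 14 + 1800 = 4340.
PA = 4340 / 1.24 = 3500 ft.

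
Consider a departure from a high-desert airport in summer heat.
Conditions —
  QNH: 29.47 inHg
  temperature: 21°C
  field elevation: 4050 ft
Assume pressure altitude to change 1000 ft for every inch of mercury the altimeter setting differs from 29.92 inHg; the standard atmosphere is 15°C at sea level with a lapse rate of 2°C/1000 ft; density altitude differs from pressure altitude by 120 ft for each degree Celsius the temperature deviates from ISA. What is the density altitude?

6300 ft

Pressure altitude = 4050 + (29.92 − 29.47) × 1000 = 4050 + (+450) = 4500 ft.
ISA temperature at 4500 ft = 15 − 2 × (4500/1000) = 6°C.
ISA deviation = 21 − 6 = +15°C.
Density altitude = 4500 + 120 × (15) = 6300 ft.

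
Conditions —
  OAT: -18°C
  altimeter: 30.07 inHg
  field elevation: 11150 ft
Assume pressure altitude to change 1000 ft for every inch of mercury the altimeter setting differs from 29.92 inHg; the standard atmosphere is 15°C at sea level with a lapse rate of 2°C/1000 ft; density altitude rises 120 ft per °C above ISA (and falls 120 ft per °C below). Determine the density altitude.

9680 ft

Pressure altitude = 11150 + (29.92 − 30.07) × 1000 = 11150 + (-150) = 11000 ft.
ISA temperature at 11000 ft = 15 − 2 × (11000/1000) = -7°C.
ISA deviation = -18 − (-7) = -11°C.
Density altitude = 11000 + 120 × (-11) = 9680 ft.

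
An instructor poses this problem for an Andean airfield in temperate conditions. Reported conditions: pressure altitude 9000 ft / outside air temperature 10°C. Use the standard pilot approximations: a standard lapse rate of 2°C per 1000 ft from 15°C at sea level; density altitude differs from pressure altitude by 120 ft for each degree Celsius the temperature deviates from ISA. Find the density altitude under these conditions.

ISA temperature at 9000 ft = 15 − 2 × (9000/1000) = -3°C.
ISA deviation = 10 − (-3) = +13°C.
Density altitude = 9000 + 120 × (13) = 9000 + (+1560) = 10560 ft.

10560 ft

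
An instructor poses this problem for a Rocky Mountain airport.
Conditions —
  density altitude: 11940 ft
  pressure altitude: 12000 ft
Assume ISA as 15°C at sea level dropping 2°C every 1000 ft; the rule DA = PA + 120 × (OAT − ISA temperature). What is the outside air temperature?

Density altitude − pressure altitude = 11940 − 12000 = -60 ft.
At 120 ft/°C that is an ISA deviation of -60/120 = -0.5°C.
ISA temperature at 12000 ft = 15 − 2 × (12000/1000) = -9°C.
OAT = ISA + deviation = -9 + (-0.5) = -9.5°C.

-9.5°C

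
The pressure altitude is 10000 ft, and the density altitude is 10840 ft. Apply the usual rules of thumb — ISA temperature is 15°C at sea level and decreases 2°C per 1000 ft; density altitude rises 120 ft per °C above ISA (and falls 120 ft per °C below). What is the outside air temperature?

Density altitude − pressure altitude = 10840 − 10000 = +840 ft.
At 120 ft/°C that is an ISA deviation of 840/120 = +7°C.
ISA temperature at 10000 ft = 15 − 2 × (10000/1000) = -5°C.
OAT = ISA + deviation = -5 + (+7) = 2°C.

2°C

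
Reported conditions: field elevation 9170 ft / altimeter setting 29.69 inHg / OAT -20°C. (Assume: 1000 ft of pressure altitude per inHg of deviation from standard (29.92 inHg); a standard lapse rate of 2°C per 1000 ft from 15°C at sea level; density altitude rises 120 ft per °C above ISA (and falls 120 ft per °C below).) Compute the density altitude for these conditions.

7456 ft

Pressure altitude = 9170 + (29.92 − 29.69) × 1000 = 9170 + (+230) = 9400 ft.
ISA temperature at 9400 ft = 15 − 2 × (9400/1000) = -3.8°C.
ISA deviation = -20 − (-3.8) = -16.2°C.
Density altitude = 9400 + 120 × (-16.2) = 7456 ft.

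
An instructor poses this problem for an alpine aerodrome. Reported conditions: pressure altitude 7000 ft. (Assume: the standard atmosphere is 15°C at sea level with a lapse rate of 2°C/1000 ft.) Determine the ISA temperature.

ISA temperature = 15 − 2 × (7000/1000) = 15 − 14 = 1°C.

1°C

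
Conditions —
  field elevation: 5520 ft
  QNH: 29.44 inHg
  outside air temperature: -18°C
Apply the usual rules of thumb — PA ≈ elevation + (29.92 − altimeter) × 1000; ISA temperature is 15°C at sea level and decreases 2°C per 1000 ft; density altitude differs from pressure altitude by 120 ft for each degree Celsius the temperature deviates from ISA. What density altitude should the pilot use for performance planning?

3480 ft

Pressure altitude = 5520 + (29.92 − 29.44) × 1000 = 5520 + (+480) = 6000 ft.
ISA temperature at 6000 ft = 15 − 2 × (6000/1000) = 3°C.
ISA deviation = -18 − 3 = -21°C.
Density altitude = 6000 + 120 × (-21) = 3480 ft.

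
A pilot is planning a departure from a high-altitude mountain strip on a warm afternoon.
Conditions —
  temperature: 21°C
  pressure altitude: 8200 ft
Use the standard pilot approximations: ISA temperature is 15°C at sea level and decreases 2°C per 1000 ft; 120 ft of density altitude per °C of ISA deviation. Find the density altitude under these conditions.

ISA temperature at 8200 ft = 15 − 2 × (8200/1000) = -1.4°C.
ISA deviation = 21 − (-1.4) = +22.4°C.
Density altitude = 8200 + 120 × (22.4) = 8200 + (+2688) = 10888 ft.

10888 ft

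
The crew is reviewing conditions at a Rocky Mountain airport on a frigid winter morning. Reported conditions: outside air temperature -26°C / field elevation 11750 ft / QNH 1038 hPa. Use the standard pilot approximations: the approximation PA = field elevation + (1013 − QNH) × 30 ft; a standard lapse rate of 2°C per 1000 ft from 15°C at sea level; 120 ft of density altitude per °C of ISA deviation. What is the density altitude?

8720 ft

Pressure altitude = 11750 + (1013 − 1038) × 30 = 11750 + (-750) = 11000 ft.
ISA temperature at 11000 ft = 15 − 2 × (11000/1000) = -7°C.
ISA deviation = -26 − (-7) = -19°C.
Density altitude = 11000 + 120 × (-19) = 8720 ft.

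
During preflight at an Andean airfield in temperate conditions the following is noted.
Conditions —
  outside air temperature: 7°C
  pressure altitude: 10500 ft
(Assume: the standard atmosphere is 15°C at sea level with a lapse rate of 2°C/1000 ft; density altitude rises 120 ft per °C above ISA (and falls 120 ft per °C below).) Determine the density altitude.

12060 ft

ISA temperature at 10500 ft = 15 − 2 × (10500/1000) = -6°C.
ISA deviation = 7 − (-6) = +13°C.
Density altitude = 10500 + 120 × (13) = 10500 + (+1560) = 12060 ft.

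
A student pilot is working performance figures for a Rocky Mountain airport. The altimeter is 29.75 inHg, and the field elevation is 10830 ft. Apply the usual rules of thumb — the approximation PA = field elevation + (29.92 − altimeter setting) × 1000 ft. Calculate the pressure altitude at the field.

11000 ft

Pressure correction = (29.92 − 29.75) × 1000 = +170 ft.
Pressure altitude = 10830 + (+170) = 11000 ft.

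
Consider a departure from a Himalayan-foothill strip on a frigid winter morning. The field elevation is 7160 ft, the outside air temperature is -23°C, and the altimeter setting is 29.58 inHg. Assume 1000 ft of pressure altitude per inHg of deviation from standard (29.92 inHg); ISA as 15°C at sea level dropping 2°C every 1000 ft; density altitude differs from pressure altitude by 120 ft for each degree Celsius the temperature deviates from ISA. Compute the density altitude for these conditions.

Pressure altitude = 7160 + (29.92 − 29.58) × 1000 = 7160 + (+340) = 7500 ft.
ISA temperature at 7500 ft = 15 − 2 × (7500/1000) = 0°C.
ISA deviation = -23 − 0 = -23°C.
Density altitude = 7500 + 120 × (-23) = 4740 ft.

4740 ft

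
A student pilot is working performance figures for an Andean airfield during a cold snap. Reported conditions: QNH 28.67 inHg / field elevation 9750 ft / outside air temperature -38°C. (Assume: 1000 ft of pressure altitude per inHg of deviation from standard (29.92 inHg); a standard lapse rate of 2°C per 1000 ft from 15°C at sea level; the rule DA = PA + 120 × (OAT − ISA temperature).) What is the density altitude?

Pressure altitude = 9750 + (29.92 − 28.67) × 1000 = 9750 + (+1250) = 11000 ft.
ISA temperature at 11000 ft = 15 − 2 × (11000/1000) = -7°C.
ISA deviation = -38 − (-7) = -31°C.
Density altitude = 11000 + 120 × (-31) = 7280 ft.

7280 ft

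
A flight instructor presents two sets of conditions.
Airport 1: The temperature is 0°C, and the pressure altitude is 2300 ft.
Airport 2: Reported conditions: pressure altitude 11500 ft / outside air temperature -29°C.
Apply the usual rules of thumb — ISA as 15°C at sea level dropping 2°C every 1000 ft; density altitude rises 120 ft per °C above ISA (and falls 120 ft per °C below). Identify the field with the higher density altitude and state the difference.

Airport 2 by 7928 ft

Airport 1: ISA temp = 10.4°C, deviation -10.4°C, DA = 2300 + 120 × (-10.4) = 1052 ft.
Airport 2: ISA temp = -8°C, deviation -21°C, DA = 11500 + 120 × (-21) = 8980 ft.
Airport 2 is higher by 8980 − 1052 = 7928 ft.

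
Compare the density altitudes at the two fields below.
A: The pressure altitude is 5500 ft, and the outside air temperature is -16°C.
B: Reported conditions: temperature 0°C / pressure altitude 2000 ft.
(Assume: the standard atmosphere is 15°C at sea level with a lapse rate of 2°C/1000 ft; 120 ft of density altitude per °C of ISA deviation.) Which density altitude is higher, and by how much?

A: ISA temp = 4°C, deviation -20°C, DA = 5500 + 120 × (-20) = 3100 ft.
B: ISA temp = 11°C, deviation -11°C, DA = 2000 + 120 × (-11) = 680 ft.
A is higher by 3100 − 680 = 2420 ft.

A by 2420 ft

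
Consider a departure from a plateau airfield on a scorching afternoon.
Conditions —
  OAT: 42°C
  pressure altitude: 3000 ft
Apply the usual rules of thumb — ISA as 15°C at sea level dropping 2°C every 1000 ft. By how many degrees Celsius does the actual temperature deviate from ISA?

ISA+33°C

ISA temperature at 3000 ft = 15 − 2 × (3000/1000) = 9°C.
Deviation = OAT − ISA = 42 − 9 = +33°C.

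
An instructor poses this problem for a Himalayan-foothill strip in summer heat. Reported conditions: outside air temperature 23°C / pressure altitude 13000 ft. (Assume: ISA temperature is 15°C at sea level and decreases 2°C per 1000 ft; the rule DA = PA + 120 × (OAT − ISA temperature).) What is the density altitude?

ISA temperature at 13000 ft = 15 − 2 × (13000/1000) = -11°C.
ISA deviation = 23 − (-11) = +34°C.
Density altitude = 13000 + 120 × (34) = 13000 + (+4080) = 17080 ft.

17080 ft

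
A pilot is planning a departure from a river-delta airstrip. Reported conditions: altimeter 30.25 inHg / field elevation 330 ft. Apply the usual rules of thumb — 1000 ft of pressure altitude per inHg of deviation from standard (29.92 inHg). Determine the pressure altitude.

Pressure correction = (29.92 − 30.25) × 1000 = -330 ft.
Pressure altitude = 330 + (-330) = 0 ft.

0 ft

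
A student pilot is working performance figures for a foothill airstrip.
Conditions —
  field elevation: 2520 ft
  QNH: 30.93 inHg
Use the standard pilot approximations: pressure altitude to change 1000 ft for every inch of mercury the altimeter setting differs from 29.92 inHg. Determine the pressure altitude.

Pressure correction = (29.92 − 30.93) × 1000 = -1010 ft.
Pressure altitude = 2520 + (-1010) = 1510 ft.

1510 ft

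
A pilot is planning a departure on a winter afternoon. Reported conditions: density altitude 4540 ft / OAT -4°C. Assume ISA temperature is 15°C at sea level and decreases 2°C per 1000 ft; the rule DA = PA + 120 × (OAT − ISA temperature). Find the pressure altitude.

DA = PA + 120 × (OAT − (15 − 2·PA/1000)) = PA + 120·OAT − 1800 + 0.24·PA = 1.24·PA + 120·OAT − 1800.
So 1.24·PA = 4540 − 120 × (-4) + 1800 = 6820.
PA = 6820 / 1.24 = 5500 ft.

5500 ft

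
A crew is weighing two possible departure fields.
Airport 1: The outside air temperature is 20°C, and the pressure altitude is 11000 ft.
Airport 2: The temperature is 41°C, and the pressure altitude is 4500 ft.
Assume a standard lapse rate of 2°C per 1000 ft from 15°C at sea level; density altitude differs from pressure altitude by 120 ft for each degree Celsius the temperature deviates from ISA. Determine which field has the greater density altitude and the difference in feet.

Airport 1 by 5540 ft

Airport 1: ISA temp = -7°C, deviation +27°C, DA = 11000 + 120 × 27 = 14240 ft.
Airport 2: ISA temp = 6°C, deviation +35°C, DA = 4500 + 120 × 35 = 8700 ft.
Airport 1 is higher by 14240 − 8700 = 5540 ft.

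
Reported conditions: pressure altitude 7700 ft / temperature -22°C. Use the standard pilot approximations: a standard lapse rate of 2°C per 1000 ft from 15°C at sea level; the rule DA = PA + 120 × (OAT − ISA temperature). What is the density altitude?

5108 ft

ISA temperature at 7700 ft = 15 − 2 × (7700/1000) = -0.4°C.
ISA deviation = -22 − (-0.4) = -21.6°C.
Density altitude = 7700 + 120 × (-21.6) = 7700 + (-2592) = 5108 ft.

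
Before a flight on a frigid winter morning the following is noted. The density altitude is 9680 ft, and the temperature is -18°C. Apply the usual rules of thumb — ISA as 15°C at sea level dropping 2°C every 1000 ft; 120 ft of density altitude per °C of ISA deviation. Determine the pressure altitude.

11000 ft

DA = PA + 120 × (OAT − (15 − 2·PA/1000)) = PA + 120·OAT − 1800 + 0.24·PA = 1.24·PA + 120·OAT − 1800.
So 1.24·PA = 9680 − 120 × (-18) + 1800 = 13640.
PA = 13640 / 1.24 = 11000 ft.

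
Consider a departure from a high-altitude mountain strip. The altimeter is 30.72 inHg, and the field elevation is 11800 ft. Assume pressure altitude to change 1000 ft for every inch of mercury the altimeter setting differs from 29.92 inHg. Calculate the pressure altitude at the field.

11000 ft

Pressure correction = (29.92 − 30.72) × 1000 = -800 ft.
Pressure altitude = 11800 + (-800) = 11000 ft.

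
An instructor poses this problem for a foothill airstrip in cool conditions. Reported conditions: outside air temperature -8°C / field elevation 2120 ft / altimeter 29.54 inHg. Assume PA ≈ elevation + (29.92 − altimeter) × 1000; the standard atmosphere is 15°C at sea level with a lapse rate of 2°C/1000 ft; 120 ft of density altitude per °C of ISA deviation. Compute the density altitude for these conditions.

340 ft

Pressure altitude = 2120 + (29.92 − 29.54) × 1000 = 2120 + (+380) = 2500 ft.
ISA temperature at 2500 ft = 15 − 2 × (2500/1000) = 10°C.
ISA deviation = -8 − 10 = -18°C.
Density altitude = 2500 + 120 × (-18) = 340 ft.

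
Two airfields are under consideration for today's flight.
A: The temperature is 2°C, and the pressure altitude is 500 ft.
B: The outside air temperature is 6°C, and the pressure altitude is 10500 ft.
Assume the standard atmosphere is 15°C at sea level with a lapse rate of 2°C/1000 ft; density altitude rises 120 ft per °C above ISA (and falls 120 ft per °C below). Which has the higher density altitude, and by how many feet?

A: ISA temp = 14°C, deviation -12°C, DA = 500 + 120 × (-12) = -940 ft.
B: ISA temp = -6°C, deviation +12°C, DA = 10500 + 120 × 12 = 11940 ft.
B is higher by 11940 − (-940) = 12880 ft.

B by 12880 ft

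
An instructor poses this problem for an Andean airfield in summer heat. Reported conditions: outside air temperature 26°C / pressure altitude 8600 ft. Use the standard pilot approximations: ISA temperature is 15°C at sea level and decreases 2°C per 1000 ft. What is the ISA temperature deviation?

ISA temperature at 8600 ft = 15 − 2 × (8600/1000) = -2.2°C.
Deviation = OAT − ISA = 26 − (-2.2) = +28.2°C.

ISA+28.2°C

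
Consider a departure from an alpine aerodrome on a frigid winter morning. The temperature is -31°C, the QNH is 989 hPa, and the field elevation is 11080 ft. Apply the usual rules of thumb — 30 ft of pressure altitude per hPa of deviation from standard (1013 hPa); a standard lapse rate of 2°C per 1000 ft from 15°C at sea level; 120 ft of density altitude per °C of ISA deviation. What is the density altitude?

9112 ft

Pressure altitude = 11080 + (1013 − 989) × 30 = 11080 + (+720) = 11800 ft.
ISA temperature at 11800 ft = 15 − 2 × (11800/1000) = -8.6°C.
ISA deviation = -31 − (-8.6) = -22.4°C.
Density altitude = 11800 + 120 × (-22.4) = 9112 ft.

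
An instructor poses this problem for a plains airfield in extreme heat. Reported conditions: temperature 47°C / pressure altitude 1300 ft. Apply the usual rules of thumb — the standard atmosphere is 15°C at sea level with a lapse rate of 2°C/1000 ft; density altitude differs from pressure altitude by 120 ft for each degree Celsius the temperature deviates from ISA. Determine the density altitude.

ISA temperature at 1300 ft = 15 − 2 × (1300/1000) = 12.4°C.
ISA deviation = 47 − 12.4 = +34.6°C.
Density altitude = 1300 + 120 × (34.6) = 1300 + (+4152) = 5452 ft.

5452 ft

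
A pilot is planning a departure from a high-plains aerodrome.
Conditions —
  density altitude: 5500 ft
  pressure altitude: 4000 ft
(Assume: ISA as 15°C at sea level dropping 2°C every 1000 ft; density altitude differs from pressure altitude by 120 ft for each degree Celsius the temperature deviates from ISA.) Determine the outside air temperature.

19.5°C

Density altitude − pressure altitude = 5500 − 4000 = +1500 ft.
At 120 ft/°C that is an ISA deviation of 1500/120 = +12.5°C.
ISA temperature at 4000 ft = 15 − 2 × (4000/1000) = 7°C.
OAT = ISA + deviation = 7 + (+12.5) = 19.5°C.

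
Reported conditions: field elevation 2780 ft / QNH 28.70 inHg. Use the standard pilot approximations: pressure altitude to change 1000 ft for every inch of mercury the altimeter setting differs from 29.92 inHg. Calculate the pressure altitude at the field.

4000 ft

Pressure correction = (29.92 − 28.70) × 1000 = +1220 ft.
Pressure altitude = 2780 + (+1220) = 4000 ft.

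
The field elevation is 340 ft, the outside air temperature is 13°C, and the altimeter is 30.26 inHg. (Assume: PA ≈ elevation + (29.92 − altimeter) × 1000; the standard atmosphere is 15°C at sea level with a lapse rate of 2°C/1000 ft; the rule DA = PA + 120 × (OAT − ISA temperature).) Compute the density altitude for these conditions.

-240 ft

Pressure altitude = 340 + (29.92 − 30.26) × 1000 = 340 + (-340) = 0 ft.
ISA temperature at 0 ft = 15 − 2 × (0/1000) = 15°C.
ISA deviation = 13 − 15 = -2°C.
Density altitude = 0 + 120 × (-2) = -240 ft.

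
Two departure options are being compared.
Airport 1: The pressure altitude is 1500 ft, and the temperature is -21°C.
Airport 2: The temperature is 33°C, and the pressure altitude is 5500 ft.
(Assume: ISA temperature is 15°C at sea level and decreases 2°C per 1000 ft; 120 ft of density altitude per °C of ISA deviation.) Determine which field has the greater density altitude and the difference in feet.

Airport 2 by 11440 ft

Airport 1: ISA temp = 12°C, deviation -33°C, DA = 1500 + 120 × (-33) = -2460 ft.
Airport 2: ISA temp = 4°C, deviation +29°C, DA = 5500 + 120 × 29 = 8980 ft.
Airport 2 is higher by 8980 − (-2460) = 11440 ft.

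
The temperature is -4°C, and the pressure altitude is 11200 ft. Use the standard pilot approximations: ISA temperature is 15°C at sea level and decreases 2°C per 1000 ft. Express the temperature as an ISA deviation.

ISA+3.4°C

ISA temperature at 11200 ft = 15 − 2 × (11200/1000) = -7.4°C.
Deviation = OAT − ISA = -4 − (-7.4) = +3.4°C.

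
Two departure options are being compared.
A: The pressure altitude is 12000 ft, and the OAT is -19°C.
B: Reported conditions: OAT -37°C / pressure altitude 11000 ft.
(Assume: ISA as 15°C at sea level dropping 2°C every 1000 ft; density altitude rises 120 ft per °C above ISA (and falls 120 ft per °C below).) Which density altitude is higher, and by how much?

A: ISA temp = -9°C, deviation -10°C, DA = 12000 + 120 × (-10) = 10800 ft.
B: ISA temp = -7°C, deviation -30°C, DA = 11000 + 120 × (-30) = 7400 ft.
A is higher by 10800 − 7400 = 3400 ft.

A by 3400 ft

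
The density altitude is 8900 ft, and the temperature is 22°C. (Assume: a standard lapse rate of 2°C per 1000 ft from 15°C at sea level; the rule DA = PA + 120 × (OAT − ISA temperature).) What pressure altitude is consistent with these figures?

6500 ft

DA = PA + 120 × (OAT − (15 − 2·PA/1000)) = PA + 120·OAT − 1800 + 0.24·PA = 1.24·PA + 120·OAT − 1800.
So 1.24·PA = 8900 − 120 × 22 + 1800 = 8060.
PA = 8060 / 1.24 = 6500 ft.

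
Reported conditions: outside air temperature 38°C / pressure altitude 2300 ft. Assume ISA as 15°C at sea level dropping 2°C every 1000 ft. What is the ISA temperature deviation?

ISA temperature at 2300 ft = 15 − 2 × (2300/1000) = 10.4°C.
Deviation = OAT − ISA = 38 − 10.4 = +27.6°C.

ISA+27.6°C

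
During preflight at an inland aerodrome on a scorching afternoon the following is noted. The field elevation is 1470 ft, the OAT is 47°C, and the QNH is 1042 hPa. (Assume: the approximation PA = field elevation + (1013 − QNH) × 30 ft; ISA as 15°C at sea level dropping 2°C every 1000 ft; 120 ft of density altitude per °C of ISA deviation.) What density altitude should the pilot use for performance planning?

4584 ft

Pressure altitude = 1470 + (1013 − 1042) × 30 = 1470 + (-870) = 600 ft.
ISA temperature at 600 ft = 15 − 2 × (600/1000) = 13.8°C.
ISA deviation = 47 − 13.8 = +33.2°C.
Density altitude = 600 + 120 × (33.2) = 4584 ft.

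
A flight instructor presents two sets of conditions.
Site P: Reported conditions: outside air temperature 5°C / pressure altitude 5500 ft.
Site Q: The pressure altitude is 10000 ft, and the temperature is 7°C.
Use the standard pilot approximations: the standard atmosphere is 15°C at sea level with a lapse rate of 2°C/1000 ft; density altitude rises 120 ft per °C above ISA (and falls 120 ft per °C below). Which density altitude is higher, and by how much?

Site P: ISA temp = 4°C, deviation +1°C, DA = 5500 + 120 × 1 = 5620 ft.
Site Q: ISA temp = -5°C, deviation +12°C, DA = 10000 + 120 × 12 = 11440 ft.
Site Q is higher by 11440 − 5620 = 5820 ft.

Site Q by 5820 ft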